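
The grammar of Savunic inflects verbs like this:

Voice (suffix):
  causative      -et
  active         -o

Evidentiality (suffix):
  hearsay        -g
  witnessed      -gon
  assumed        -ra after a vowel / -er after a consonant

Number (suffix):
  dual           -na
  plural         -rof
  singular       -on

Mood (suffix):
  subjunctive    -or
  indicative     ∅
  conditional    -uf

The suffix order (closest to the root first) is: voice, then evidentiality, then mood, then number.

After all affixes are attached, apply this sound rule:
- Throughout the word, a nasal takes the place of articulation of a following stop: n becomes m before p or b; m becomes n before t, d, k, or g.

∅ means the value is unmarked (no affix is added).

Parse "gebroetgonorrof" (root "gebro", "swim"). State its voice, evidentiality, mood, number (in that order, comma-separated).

causative, witnessed, subjunctive, plural

Segment: gebro-et-gon-or-rof.
voice: -et → causative.
evidentiality: -gon → witnessed.
mood: -or → subjunctive.
number: -rof → plural.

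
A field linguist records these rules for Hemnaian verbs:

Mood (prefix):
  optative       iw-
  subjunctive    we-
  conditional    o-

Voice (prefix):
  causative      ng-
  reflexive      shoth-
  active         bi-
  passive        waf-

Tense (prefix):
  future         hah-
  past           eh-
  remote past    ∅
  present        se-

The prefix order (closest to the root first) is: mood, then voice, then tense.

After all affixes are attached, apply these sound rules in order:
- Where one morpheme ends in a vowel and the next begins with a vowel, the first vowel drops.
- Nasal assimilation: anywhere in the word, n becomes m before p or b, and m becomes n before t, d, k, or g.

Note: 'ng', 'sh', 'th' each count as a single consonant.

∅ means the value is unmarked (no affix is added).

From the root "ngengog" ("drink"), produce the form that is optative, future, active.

hahbiwngengog

Attach mood optative iw- → iwngengog.
Attach voice active bi- → biiwngengog.
Attach tense future hah- → hahbiiwngengog.
Apply vowel deletion: hahbiiwngengog → hahbiwngengog.
Nasal assimilation: no change.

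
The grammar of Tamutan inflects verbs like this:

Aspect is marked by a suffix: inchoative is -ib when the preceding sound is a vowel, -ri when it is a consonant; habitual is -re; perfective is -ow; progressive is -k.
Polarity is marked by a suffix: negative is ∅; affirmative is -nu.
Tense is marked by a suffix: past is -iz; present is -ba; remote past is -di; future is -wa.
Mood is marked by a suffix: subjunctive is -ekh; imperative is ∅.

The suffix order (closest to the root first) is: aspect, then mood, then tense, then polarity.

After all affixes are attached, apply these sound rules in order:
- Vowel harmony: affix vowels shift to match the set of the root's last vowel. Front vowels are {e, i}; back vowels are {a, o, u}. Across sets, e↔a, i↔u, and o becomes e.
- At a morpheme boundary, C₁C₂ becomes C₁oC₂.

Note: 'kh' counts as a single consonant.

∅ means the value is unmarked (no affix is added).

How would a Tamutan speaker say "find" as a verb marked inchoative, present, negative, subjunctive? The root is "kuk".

Attach aspect inchoative -ri (after consonant 'k') → kukri.
Attach mood subjunctive -ekh → kukriekh.
Attach tense present -ba → kukriekhba.
polarity = negative: zero marking, form stays kukriekhba.
Apply vowel harmony: kukriekhba → kukruakhba.
Apply epenthesis: kukruakhba → kukoruakhoba.

kukoruakhoba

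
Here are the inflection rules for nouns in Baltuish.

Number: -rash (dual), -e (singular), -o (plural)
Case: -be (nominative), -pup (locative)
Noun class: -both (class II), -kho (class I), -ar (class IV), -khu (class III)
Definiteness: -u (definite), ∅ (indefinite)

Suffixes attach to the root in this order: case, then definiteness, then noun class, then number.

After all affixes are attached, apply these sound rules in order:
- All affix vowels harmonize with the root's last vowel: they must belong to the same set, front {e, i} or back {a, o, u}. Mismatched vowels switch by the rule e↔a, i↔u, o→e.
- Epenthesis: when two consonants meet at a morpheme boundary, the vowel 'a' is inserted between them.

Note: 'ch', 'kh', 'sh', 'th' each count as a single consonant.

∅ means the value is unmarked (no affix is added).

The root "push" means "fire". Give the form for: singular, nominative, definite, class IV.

Attach case nominative -be → pushbe.
Attach definiteness definite -u → pushbeu.
Attach noun class class IV -ar → pushbeuar.
Attach number singular -e → pushbeuare.
Apply vowel harmony: pushbeuare → pushbauara.
Apply epenthesis: pushbauara → pushabauara.

pushabauara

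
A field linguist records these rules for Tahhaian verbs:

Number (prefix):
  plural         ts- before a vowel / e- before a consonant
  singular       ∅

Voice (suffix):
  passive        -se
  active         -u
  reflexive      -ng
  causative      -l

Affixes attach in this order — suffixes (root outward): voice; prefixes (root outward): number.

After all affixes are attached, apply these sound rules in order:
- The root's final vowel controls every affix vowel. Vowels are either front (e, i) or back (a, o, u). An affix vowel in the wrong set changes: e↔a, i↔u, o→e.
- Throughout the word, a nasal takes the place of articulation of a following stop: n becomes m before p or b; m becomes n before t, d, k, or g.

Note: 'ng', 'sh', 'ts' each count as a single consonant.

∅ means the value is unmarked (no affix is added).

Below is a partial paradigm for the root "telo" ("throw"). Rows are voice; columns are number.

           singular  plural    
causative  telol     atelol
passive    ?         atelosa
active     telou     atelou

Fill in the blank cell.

telosa

Attach voice passive -se → telose.
number = singular: zero marking, form stays telose.
Apply vowel harmony: telose → telosa.
Nasal assimilation: no change.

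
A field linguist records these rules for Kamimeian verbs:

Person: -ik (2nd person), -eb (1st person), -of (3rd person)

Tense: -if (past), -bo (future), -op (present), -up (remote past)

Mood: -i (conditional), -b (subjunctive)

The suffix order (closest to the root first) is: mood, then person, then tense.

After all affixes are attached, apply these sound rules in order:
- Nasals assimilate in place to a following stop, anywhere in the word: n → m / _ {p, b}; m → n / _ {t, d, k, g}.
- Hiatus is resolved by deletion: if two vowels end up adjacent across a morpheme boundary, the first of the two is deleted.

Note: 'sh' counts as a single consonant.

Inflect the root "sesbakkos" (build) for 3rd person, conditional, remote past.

sesbakkosofup

Attach mood conditional -i → sesbakkosi.
Attach person 3rd person -of → sesbakkosiof.
Attach tense remote past -up → sesbakkosiofup.
Nasal assimilation: no change.
Apply vowel deletion: sesbakkosiofup → sesbakkosofup.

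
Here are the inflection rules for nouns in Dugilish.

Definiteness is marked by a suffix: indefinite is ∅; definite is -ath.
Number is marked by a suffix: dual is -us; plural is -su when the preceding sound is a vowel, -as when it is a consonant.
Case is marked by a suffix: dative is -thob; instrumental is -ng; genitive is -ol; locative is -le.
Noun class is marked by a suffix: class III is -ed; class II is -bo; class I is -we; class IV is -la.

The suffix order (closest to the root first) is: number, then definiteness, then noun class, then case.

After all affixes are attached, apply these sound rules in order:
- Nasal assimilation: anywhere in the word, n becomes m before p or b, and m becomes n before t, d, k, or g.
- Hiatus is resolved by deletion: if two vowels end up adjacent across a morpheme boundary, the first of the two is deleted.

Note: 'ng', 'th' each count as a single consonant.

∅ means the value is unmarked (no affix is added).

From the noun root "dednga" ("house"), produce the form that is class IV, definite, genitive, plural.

dedngasathlol

Attach number plural -su (after vowel 'a') → dedngasu.
Attach definiteness definite -ath → dedngasuath.
Attach noun class class IV -la → dedngasuathla.
Attach case genitive -ol → dedngasuathlaol.
Nasal assimilation: no change.
Apply vowel deletion: dedngasuathlaol → dedngasathlol.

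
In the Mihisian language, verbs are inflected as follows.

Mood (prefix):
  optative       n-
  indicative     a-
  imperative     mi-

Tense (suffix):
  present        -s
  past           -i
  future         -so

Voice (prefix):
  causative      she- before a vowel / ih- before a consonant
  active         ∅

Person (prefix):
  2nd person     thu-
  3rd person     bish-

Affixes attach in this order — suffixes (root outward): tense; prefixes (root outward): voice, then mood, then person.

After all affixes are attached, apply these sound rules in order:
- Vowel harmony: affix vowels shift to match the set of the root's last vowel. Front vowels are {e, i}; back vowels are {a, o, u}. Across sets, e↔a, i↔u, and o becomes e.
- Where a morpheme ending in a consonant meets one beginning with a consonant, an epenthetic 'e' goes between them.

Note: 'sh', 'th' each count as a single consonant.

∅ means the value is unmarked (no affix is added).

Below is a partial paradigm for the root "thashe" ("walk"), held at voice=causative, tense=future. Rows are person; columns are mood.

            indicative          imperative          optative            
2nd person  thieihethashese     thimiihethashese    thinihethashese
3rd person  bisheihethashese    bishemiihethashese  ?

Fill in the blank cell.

bishenihethashese

Attach voice causative ih- (before consonant 'th') → ihthashe.
Attach mood optative n- → nihthashe.
Attach person 3rd person bish- → bishnihthashe.
Attach tense future -so → bishnihthasheso.
Apply vowel harmony: bishnihthasheso → bishnihthashese.
Apply epenthesis: bishnihthashese → bishenihethashese.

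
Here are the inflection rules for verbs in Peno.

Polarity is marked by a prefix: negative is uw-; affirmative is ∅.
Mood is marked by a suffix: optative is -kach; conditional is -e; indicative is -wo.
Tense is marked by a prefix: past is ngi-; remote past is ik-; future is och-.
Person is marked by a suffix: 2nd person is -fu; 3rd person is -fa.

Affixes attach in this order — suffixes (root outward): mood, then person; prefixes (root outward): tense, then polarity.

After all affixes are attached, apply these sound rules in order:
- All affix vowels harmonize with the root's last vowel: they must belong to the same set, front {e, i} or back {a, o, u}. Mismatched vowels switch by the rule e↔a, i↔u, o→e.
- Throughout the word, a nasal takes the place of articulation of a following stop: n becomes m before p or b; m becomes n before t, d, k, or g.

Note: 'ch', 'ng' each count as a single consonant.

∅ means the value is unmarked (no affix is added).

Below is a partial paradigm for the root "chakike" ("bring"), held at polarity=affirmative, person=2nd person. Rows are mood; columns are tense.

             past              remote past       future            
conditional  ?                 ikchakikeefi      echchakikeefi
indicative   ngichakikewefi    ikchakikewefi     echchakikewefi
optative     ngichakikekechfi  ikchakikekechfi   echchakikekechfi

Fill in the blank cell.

ngichakikeefi

Attach tense past ngi- → ngichakike.
Attach mood conditional -e → ngichakikee.
polarity = affirmative: zero marking, form stays ngichakikee.
Attach person 2nd person -fu → ngichakikeefu.
Apply vowel harmony: ngichakikeefu → ngichakikeefi.
Nasal assimilation: no change.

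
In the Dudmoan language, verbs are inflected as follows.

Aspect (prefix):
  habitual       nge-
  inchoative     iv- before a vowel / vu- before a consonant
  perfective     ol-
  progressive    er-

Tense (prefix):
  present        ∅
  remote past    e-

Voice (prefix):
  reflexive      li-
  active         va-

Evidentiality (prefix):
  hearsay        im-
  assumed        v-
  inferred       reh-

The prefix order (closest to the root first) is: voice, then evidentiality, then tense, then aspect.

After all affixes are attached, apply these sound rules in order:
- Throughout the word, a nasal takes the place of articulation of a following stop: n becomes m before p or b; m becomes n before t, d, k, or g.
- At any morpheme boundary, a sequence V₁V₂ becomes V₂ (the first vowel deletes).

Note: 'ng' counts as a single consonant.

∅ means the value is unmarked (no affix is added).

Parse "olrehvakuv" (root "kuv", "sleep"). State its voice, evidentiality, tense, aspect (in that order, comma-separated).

active, inferred, present, perfective

Segment: ol-reh-va-kuv.
voice: va- → active.
evidentiality: reh- → inferred.
tense: ∅ → present.
aspect: ol- → perfective.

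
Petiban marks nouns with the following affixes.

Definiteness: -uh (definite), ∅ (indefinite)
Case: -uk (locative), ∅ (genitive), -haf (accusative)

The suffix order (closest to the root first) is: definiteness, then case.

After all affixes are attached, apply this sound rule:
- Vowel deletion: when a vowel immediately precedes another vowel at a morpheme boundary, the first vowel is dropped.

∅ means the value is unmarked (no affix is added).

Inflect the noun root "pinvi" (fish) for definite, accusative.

Attach definiteness definite -uh → pinviuh.
Attach case accusative -haf → pinviuhhaf.
Apply vowel deletion: pinviuhhaf → pinvuhhaf.

pinvuhhaf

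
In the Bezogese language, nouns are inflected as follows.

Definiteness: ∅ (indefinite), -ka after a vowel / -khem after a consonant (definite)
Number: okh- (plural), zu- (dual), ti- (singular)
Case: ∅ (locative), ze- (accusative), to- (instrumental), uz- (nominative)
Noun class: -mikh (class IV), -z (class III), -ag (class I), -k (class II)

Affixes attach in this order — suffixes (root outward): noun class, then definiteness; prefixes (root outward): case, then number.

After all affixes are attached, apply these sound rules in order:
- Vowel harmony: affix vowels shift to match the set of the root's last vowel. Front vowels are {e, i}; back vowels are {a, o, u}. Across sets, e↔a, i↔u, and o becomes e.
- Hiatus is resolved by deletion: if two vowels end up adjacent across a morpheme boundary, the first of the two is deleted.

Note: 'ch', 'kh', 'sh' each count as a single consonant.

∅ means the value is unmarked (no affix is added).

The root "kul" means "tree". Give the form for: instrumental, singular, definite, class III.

tutokulzkham

Attach noun class class III -z → kulz.
Attach case instrumental to- → tokulz.
Attach number singular ti- → titokulz.
Attach definiteness definite -khem (after consonant 'z') → titokulzkhem.
Apply vowel harmony: titokulzkhem → tutokulzkham.
Vowel deletion: no change.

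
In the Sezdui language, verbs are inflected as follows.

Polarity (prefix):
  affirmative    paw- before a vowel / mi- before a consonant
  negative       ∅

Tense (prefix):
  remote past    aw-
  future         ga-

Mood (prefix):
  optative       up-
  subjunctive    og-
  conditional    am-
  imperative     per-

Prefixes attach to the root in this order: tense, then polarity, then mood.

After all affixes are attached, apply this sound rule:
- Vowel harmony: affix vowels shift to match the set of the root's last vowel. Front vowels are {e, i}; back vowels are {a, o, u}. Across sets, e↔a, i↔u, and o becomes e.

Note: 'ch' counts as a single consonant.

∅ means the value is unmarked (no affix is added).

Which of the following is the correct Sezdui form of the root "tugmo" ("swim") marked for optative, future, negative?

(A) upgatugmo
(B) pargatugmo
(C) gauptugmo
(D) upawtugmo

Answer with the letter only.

A

Attach tense future ga- → gatugmo.
polarity = negative: zero marking, form stays gatugmo.
Attach mood optative up- → upgatugmo.
Vowel harmony: no change.
So the correct form is upgatugmo, option (A).
(B) pargatugmo is wrong: it uses imperative instead of optative for mood.
(C) gauptugmo is wrong: it has the affixes in the wrong order.
(D) upawtugmo is wrong: it uses remote past instead of future for tense.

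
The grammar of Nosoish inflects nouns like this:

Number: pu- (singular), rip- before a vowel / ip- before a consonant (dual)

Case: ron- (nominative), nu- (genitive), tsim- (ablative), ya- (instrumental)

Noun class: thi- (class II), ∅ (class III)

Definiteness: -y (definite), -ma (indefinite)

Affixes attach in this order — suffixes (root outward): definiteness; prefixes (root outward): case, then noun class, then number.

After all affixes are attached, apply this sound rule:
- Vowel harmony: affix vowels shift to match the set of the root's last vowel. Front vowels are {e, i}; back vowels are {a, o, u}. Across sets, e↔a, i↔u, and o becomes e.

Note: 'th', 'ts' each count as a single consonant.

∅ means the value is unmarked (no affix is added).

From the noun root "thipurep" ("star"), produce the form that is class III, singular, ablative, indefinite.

pitsimthipurepme

Attach definiteness indefinite -ma → thipurepma.
Attach case ablative tsim- → tsimthipurepma.
noun class = class III: zero marking, form stays tsimthipurepma.
Attach number singular pu- → putsimthipurepma.
Apply vowel harmony: putsimthipurepma → pitsimthipurepme.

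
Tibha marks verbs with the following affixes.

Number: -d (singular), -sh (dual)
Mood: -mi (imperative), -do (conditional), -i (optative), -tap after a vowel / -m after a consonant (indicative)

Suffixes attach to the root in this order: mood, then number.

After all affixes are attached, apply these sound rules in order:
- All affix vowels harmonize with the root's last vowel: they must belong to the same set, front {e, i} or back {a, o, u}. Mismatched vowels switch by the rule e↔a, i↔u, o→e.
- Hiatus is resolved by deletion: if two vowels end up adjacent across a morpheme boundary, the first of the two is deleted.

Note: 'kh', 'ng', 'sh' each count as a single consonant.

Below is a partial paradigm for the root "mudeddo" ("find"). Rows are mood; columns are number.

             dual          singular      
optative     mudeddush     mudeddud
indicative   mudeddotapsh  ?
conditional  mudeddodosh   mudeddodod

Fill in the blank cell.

mudeddotapd

Attach mood indicative -tap (after vowel 'o') → mudeddotap.
Attach number singular -d → mudeddotapd.
Vowel harmony: no change.
Vowel deletion: no change.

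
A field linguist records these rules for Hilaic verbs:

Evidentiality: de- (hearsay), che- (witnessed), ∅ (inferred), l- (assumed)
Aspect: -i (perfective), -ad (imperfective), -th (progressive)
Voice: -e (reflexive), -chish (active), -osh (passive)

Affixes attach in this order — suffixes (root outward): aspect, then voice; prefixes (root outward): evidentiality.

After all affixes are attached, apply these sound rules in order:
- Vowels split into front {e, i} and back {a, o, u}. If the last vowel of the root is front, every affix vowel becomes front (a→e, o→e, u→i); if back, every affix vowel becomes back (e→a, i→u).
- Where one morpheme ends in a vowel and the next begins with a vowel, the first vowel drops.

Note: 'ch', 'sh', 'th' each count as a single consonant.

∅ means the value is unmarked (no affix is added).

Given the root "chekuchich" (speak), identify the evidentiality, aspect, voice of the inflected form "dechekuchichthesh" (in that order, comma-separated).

Segment: de-chekuchich-th-osh.
evidentiality: de- → hearsay.
aspect: -th → progressive.
voice: -osh → passive.

hearsay, progressive, passive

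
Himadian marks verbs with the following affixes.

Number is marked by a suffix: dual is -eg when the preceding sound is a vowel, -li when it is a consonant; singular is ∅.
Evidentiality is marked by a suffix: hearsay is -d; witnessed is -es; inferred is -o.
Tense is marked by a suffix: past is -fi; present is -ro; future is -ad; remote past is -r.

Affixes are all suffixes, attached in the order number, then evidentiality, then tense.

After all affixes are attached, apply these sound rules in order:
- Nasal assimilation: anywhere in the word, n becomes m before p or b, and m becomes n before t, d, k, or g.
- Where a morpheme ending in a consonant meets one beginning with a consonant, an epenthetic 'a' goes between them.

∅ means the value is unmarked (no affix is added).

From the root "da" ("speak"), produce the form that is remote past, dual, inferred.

daegor

Attach number dual -eg (after vowel 'a') → daeg.
Attach evidentiality inferred -o → daego.
Attach tense remote past -r → daegor.
Nasal assimilation: no change.
Epenthesis: no change.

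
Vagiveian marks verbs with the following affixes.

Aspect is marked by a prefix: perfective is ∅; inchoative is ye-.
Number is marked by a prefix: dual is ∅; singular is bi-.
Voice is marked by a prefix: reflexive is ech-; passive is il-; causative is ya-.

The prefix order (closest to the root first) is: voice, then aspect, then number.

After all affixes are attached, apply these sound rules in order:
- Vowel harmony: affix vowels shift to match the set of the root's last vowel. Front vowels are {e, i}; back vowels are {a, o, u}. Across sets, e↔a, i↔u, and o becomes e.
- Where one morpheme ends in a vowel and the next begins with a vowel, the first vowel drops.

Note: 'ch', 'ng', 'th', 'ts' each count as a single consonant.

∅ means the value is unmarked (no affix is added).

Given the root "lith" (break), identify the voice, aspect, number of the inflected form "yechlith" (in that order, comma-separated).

Segment: ye-ech-lith.
voice: ech- → reflexive.
aspect: ye- → inchoative.
number: ∅ → dual.

reflexive, inchoative, dual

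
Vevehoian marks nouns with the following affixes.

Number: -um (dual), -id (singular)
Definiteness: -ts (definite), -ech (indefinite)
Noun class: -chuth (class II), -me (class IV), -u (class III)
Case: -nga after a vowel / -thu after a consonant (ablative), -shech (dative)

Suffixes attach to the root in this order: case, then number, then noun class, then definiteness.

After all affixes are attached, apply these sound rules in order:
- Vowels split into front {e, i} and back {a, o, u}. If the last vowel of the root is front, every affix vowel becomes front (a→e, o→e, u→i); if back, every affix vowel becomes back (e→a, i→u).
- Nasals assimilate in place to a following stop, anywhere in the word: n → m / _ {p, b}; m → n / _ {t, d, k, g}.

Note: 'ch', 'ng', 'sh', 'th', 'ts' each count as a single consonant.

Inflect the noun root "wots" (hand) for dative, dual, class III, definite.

Attach case dative -shech → wotsshech.
Attach number dual -um → wotsshechum.
Attach noun class class III -u → wotsshechumu.
Attach definiteness definite -ts → wotsshechumuts.
Apply vowel harmony: wotsshechumuts → wotsshachumuts.
Nasal assimilation: no change.

wotsshachumuts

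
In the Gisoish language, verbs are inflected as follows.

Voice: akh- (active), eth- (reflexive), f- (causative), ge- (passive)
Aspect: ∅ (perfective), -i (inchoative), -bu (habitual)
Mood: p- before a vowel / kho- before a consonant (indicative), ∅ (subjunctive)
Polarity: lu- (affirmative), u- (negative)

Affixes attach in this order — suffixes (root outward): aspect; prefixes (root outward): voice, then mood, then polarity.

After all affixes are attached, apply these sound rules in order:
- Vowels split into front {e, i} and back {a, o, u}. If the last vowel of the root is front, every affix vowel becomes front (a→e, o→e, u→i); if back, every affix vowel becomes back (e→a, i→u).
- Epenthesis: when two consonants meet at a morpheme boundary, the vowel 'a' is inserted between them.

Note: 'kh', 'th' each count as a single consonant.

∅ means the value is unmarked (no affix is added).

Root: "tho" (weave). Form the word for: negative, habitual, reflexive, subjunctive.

Attach voice reflexive eth- → eththo.
mood = subjunctive: zero marking, form stays eththo.
Attach polarity negative u- → ueththo.
Attach aspect habitual -bu → ueththobu.
Apply vowel harmony: ueththobu → uaththobu.
Apply epenthesis: uaththobu → uathathobu.

uathathobu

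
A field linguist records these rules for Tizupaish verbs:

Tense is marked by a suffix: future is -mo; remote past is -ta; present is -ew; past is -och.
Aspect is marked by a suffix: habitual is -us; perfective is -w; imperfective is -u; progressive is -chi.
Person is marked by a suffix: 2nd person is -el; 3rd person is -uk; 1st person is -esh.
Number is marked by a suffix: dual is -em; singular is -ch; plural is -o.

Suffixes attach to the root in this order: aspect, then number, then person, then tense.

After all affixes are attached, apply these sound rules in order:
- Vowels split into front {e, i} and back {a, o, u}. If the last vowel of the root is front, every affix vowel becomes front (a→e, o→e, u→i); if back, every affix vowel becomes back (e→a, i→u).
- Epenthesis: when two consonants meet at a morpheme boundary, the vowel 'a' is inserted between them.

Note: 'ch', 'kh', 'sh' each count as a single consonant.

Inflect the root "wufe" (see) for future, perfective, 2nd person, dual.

wufewemelame

Attach aspect perfective -w → wufew.
Attach number dual -em → wufewem.
Attach person 2nd person -el → wufewemel.
Attach tense future -mo → wufewemelmo.
Apply vowel harmony: wufewemelmo → wufewemelme.
Apply epenthesis: wufewemelme → wufewemelame.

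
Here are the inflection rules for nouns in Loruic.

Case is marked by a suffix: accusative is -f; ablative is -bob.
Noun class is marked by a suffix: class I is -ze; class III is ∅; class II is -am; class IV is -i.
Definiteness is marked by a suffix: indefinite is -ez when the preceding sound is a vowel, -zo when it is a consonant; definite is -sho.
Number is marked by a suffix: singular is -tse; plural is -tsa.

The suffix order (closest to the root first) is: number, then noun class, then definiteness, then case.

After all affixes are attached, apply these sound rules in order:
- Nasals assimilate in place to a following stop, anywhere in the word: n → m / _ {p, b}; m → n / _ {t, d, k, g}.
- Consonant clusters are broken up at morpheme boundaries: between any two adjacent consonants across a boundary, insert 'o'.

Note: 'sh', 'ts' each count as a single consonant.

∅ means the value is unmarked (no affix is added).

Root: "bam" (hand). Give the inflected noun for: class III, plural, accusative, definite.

Attach number plural -tsa → bamtsa.
noun class = class III: zero marking, form stays bamtsa.
Attach definiteness definite -sho → bamtsasho.
Attach case accusative -f → bamtsashof.
Nasal assimilation: no change.
Apply epenthesis: bamtsashof → bamotsashof.

bamotsashof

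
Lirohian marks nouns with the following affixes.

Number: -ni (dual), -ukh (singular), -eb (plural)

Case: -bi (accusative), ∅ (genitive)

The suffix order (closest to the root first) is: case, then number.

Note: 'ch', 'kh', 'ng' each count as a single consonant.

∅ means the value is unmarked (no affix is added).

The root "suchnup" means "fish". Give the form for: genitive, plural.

suchnupeb

case = genitive: zero marking, form stays suchnup.
Attach number plural -eb → suchnupeb.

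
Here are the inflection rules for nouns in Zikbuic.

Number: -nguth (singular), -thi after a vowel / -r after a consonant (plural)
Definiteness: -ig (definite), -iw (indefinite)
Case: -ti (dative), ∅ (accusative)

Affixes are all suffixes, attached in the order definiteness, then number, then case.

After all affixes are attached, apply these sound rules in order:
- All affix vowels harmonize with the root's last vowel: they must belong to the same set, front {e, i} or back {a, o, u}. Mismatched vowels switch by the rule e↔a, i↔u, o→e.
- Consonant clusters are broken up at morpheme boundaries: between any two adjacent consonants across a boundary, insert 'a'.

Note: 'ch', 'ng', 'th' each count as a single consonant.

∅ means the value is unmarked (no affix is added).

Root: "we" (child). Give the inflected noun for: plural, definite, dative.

weigarati

Attach definiteness definite -ig → weig.
Attach number plural -r (after consonant 'g') → weigr.
Attach case dative -ti → weigrti.
Vowel harmony: no change.
Apply epenthesis: weigrti → weigarati.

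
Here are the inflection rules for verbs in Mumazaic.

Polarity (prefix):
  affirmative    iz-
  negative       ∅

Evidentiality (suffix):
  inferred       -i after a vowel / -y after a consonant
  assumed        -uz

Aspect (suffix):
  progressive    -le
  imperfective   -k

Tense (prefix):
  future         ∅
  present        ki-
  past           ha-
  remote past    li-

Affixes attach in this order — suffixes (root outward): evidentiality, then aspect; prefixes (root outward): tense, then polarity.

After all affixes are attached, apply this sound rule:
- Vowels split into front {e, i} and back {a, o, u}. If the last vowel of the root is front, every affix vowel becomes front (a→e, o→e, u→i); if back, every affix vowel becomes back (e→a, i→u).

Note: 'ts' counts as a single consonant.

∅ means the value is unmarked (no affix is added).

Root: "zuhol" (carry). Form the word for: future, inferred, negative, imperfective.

zuholyk

Attach evidentiality inferred -y (after consonant 'l') → zuholy.
tense = future: zero marking, form stays zuholy.
polarity = negative: zero marking, form stays zuholy.
Attach aspect imperfective -k → zuholyk.
Vowel harmony: no change.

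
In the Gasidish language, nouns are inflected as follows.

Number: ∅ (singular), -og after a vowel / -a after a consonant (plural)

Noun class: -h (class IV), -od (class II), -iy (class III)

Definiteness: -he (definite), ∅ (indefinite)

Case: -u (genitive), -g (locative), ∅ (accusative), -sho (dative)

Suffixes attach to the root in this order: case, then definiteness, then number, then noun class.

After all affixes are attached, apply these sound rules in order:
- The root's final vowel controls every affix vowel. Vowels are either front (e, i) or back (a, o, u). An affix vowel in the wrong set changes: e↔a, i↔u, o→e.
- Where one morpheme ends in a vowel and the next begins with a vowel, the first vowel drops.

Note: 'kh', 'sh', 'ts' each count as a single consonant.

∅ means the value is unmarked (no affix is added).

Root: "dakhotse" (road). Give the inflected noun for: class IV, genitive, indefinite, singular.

Attach case genitive -u → dakhotseu.
definiteness = indefinite: zero marking, form stays dakhotseu.
number = singular: zero marking, form stays dakhotseu.
Attach noun class class IV -h → dakhotseuh.
Apply vowel harmony: dakhotseuh → dakhotseih.
Apply vowel deletion: dakhotseih → dakhotsih.

dakhotsih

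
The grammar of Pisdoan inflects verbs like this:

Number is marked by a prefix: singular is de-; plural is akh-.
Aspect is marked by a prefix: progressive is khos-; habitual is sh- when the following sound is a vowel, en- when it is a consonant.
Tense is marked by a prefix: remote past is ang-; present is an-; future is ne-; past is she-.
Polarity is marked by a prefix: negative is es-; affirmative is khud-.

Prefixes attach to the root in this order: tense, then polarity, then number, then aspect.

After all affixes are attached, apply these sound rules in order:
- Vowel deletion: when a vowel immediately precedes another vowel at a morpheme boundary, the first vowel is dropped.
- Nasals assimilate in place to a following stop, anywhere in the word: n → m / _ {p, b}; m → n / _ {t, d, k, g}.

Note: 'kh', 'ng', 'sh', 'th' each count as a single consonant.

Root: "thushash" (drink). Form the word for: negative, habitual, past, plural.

shakhesshethushash

Attach tense past she- → shethushash.
Attach polarity negative es- → esshethushash.
Attach number plural akh- → akhesshethushash.
Attach aspect habitual sh- (before vowel 'a') → shakhesshethushash.
Vowel deletion: no change.
Nasal assimilation: no change.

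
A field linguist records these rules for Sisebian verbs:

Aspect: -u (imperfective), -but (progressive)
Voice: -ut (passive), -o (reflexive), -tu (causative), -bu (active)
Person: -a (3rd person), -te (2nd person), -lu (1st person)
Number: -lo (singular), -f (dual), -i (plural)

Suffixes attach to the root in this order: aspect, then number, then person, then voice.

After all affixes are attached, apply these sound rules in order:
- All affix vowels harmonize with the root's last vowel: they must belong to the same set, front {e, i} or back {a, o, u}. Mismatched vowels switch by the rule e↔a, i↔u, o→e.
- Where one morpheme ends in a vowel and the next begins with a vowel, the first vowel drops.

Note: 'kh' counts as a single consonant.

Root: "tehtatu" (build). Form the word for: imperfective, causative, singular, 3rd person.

tehtatulatu

Attach aspect imperfective -u → tehtatuu.
Attach number singular -lo → tehtatuulo.
Attach person 3rd person -a → tehtatuuloa.
Attach voice causative -tu → tehtatuuloatu.
Vowel harmony: no change.
Apply vowel deletion: tehtatuuloatu → tehtatulatu.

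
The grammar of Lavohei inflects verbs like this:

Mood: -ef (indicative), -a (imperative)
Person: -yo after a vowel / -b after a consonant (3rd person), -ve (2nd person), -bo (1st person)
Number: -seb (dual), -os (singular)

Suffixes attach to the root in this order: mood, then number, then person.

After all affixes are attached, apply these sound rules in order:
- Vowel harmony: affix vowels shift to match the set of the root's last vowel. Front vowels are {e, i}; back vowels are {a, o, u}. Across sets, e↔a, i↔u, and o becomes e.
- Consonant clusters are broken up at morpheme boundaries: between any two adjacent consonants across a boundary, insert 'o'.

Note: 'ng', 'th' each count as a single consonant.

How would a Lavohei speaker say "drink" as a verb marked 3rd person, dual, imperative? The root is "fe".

Attach mood imperative -a → fea.
Attach number dual -seb → feaseb.
Attach person 3rd person -b (after consonant 'b') → feasebb.
Apply vowel harmony: feasebb → feesebb.
Apply epenthesis: feesebb → feesebob.

feesebob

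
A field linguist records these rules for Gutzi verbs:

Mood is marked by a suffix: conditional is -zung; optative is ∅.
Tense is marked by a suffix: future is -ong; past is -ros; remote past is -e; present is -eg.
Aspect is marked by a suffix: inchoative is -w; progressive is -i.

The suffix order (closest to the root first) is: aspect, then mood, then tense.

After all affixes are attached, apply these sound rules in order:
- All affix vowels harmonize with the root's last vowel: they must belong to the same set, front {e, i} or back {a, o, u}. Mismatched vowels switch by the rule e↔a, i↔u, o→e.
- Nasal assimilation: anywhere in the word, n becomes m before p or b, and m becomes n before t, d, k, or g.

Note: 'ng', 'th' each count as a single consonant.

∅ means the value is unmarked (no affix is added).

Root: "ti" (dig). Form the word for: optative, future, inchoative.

Attach aspect inchoative -w → tiw.
mood = optative: zero marking, form stays tiw.
Attach tense future -ong → tiwong.
Apply vowel harmony: tiwong → tiweng.
Nasal assimilation: no change.

tiweng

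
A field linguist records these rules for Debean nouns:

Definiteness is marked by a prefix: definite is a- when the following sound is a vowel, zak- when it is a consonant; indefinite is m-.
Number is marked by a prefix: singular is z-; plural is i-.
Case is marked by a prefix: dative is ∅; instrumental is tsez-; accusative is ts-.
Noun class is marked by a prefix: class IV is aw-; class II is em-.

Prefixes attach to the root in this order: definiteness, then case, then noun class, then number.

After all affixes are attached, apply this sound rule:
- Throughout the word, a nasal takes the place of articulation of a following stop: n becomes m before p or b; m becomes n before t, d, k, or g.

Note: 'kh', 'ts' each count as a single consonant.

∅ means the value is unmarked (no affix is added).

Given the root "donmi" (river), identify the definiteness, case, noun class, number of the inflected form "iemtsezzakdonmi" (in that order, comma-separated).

definite, instrumental, class II, plural

Segment: i-em-tsez-zak-donmi.
definiteness: a/zak- → definite.
case: tsez- → instrumental.
noun class: em- → class II.
number: i- → plural.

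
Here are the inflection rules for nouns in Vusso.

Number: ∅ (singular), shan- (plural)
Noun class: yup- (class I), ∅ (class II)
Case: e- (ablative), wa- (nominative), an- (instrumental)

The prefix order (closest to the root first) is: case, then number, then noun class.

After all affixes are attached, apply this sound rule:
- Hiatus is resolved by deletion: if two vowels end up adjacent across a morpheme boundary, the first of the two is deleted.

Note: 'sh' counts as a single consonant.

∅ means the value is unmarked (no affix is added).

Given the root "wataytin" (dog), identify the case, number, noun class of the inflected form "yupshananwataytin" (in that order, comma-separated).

instrumental, plural, class I

Segment: yup-shan-an-wataytin.
case: an- → instrumental.
number: shan- → plural.
noun class: yup- → class I.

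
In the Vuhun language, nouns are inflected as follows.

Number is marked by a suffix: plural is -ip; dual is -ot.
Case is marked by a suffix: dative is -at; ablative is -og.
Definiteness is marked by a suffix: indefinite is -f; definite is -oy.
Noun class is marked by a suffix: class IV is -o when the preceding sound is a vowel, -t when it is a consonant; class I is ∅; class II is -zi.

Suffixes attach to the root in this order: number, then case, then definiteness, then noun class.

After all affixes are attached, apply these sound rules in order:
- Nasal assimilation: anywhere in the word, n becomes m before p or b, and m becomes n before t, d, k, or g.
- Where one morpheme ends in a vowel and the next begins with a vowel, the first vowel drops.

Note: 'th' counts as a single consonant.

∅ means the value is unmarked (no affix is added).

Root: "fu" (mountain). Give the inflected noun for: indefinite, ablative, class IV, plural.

fipogft

Attach number plural -ip → fuip.
Attach case ablative -og → fuipog.
Attach definiteness indefinite -f → fuipogf.
Attach noun class class IV -t (after consonant 'f') → fuipogft.
Nasal assimilation: no change.
Apply vowel deletion: fuipogft → fipogft.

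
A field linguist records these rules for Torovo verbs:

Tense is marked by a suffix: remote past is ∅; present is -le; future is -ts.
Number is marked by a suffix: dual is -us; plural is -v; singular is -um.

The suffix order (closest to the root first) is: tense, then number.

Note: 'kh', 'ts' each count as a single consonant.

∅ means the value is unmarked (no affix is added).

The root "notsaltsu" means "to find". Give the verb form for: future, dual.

Attach tense future -ts → notsaltsuts.
Attach number dual -us → notsaltsutsus.

notsaltsutsus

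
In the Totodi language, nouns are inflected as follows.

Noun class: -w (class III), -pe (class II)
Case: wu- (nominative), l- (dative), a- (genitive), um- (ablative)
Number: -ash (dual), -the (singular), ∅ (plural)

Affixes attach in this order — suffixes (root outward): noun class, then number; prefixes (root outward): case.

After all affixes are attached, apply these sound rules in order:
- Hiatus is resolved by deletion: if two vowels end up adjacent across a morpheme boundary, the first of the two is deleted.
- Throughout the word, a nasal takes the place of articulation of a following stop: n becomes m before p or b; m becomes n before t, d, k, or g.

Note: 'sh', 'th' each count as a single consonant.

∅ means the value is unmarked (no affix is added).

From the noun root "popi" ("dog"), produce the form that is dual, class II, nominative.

wupopipash

Attach noun class class II -pe → popipe.
Attach number dual -ash → popipeash.
Attach case nominative wu- → wupopipeash.
Apply vowel deletion: wupopipeash → wupopipash.
Nasal assimilation: no change.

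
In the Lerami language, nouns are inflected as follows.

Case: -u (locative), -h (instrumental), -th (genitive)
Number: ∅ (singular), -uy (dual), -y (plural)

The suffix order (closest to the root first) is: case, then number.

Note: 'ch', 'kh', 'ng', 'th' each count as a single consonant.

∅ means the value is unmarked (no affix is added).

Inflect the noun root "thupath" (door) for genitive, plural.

thupaththy

Attach case genitive -th → thupathth.
Attach number plural -y → thupaththy.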